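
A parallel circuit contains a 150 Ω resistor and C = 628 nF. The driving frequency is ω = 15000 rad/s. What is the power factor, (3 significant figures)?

X_C = 1/(ωC) = 106 Ω
Parallel: admittances add. Y = 1/R + jωC
Y = (0.00667 + j0.00942) S
|Y| = 0.0115 S → |Z| = 1/|Y| = 86.7 Ω, ∠Z = −∠Y = -54.7°
cos φ = cos(-54.7°) = 0.578

0.578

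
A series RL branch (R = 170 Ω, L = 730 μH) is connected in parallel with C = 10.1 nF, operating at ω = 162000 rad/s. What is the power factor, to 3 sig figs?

0.962

X_L = ωL = 118 Ω
X_C = 1/(ωC) = 611 Ω
Branch 1 (R+jX_L): Z₁ = 170 + j118 Ω, |Z₁| = 207 Ω
Branch 2 (−jX_C): Z₂ = −j611 Ω
Parallel: Z = Z₁Z₂/(Z₁+Z₂), |Z| = 243 Ω, ∠Z = 15.8°
cos φ = cos(15.8°) = 0.962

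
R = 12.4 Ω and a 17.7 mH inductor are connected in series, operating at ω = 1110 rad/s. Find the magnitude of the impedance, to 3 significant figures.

23.2 Ω

X_L = ωL = 19.6 Ω
Z = 12.4 + j19.6 Ω
|Z| = √(12.4² + 19.6²) = 23.2 Ω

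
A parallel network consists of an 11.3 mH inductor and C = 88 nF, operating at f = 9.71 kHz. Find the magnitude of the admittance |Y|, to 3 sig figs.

3.92 mS

ω = 2πf = 61010 rad/s
X_L = ωL = 689 Ω
X_C = 1/(ωC) = 186 Ω
Parallel: admittances add. Y = 1/(jωL) + jωC
Y = (0 + j0.00392) S
|Y| = 0.00392 S → |Z| = 1/|Y| = 255 Ω, ∠Z = −∠Y = -90.0°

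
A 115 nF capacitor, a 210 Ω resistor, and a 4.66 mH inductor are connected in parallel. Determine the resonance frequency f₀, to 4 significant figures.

ω₀ = 1/√(LC) = 1/√(0.00466 × 1.15e-07) = 43200 rad/s
f₀ = ω₀/(2π) = 6.875 kHz

6.875 kHz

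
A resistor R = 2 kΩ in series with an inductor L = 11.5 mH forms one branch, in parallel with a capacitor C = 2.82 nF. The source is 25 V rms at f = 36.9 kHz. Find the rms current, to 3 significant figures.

11.3 mA

ω = 2πf = 231800 rad/s
X_L = ωL = 2670 Ω
X_C = 1/(ωC) = 1530 Ω
Branch 1 (R+jX_L): Z₁ = 2000 + j2670 Ω, |Z₁| = 3330 Ω
Branch 2 (−jX_C): Z₂ = −j1530 Ω
Parallel: Z = Z₁Z₂/(Z₁+Z₂), |Z| = 2220 Ω, ∠Z = -66.5°
I = V/|Z| = 25/2220 = 11.3 mA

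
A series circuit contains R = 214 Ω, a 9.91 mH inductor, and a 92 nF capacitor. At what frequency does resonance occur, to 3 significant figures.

ω₀ = 1/√(LC) = 1/√(0.00991 × 9.2e-08) = 33120 rad/s
f₀ = ω₀/(2π) = 5.27 kHz

5.27 kHz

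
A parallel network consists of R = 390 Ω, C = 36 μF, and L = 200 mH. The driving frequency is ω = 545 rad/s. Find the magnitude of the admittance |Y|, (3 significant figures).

X_L = ωL = 109 Ω
X_C = 1/(ωC) = 51.0 Ω
Parallel: admittances add. Y = 1/R + 1/(jωL) + jωC
Y = (0.00256 + j0.0104) S
|Y| = 0.0108 S → |Z| = 1/|Y| = 93.0 Ω, ∠Z = −∠Y = -76.2°

10.8 mS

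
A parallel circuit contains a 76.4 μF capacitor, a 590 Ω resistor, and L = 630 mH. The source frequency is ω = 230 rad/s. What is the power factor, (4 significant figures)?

0.1569

X_L = ωL = 144.9 Ω
X_C = 1/(ωC) = 56.91 Ω
Parallel: admittances add. Y = 1/R + 1/(jωL) + jωC
Y = (0.001695 + j0.01067) S
|Y| = 0.01080 S → |Z| = 1/|Y| = 92.55 Ω, ∠Z = −∠Y = -80.97°
cos φ = cos(-80.97°) = 0.1569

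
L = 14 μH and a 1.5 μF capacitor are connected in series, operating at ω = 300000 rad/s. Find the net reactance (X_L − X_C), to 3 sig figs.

X_L = ωL = 4.20 Ω
X_C = 1/(ωC) = 2.22 Ω
X = 4.20 − 2.22 = 1.98 Ω

1.98 Ω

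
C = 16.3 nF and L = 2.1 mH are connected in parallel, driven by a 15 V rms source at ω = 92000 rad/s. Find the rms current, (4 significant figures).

55.15 mA

X_L = ωL = 193.2 Ω
X_C = 1/(ωC) = 666.8 Ω
Parallel: admittances add. Y = 1/(jωL) + jωC
Y = (0 − j0.003676) S
|Y| = 0.003676 S → |Z| = 1/|Y| = 272.0 Ω, ∠Z = −∠Y = 90.00°
I = V/|Z| = 15/272.0 = 55.15 mA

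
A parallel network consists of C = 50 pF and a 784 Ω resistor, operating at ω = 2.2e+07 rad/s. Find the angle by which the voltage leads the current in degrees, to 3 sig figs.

-40.8°

X_C = 1/(ωC) = 909 Ω
Parallel: admittances add. Y = 1/R + jωC
Y = (0.00128 + j0.00110) S
|Y| = 0.00168 S → |Z| = 1/|Y| = 594 Ω, ∠Z = −∠Y = -40.8°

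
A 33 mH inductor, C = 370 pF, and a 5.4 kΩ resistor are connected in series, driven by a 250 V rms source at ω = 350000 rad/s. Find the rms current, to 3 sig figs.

37.8 mA

X_L = ωL = 11600 Ω
X_C = 1/(ωC) = 7720 Ω
Net reactance X = X_L − X_C = 3830 Ω
Z = 5400 + j3830 Ω
|Z| = √(5400² + 3830²) = 6620 Ω
I = V/|Z| = 250/6620 = 37.8 mA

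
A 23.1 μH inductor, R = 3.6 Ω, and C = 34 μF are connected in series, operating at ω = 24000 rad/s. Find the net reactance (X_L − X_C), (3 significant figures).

-0.671 Ω

X_L = ωL = 0.554 Ω
X_C = 1/(ωC) = 1.23 Ω
X = 0.554 − 1.23 = -0.671 Ω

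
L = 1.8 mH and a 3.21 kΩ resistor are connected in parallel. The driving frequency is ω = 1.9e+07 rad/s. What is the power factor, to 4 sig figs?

X_L = ωL = 34200 Ω
Parallel: admittances add. Y = 1/R + 1/(jωL)
Y = (0.0003115 − j2.924e-05) S
|Y| = 0.0003129 S → |Z| = 1/|Y| = 3196 Ω, ∠Z = −∠Y = 5.362°
cos φ = cos(5.362°) = 0.9956

0.9956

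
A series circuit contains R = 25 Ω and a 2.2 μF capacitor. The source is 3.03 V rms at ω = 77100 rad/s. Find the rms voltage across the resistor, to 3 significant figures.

X_C = 1/(ωC) = 5.90 Ω
Z = 25.0 − j5.90 Ω
|Z| = √(25.0² + 5.90²) = 25.7 Ω
I = V/|Z| = 118 mA
V_R = I·|Z_R| = 0.118 × 25.0 = 2.95 V

2.95 V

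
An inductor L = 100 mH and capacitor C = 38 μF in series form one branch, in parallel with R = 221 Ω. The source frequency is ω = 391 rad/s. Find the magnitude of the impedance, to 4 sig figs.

X_L = ωL = 39.10 Ω
X_C = 1/(ωC) = 67.30 Ω
Branch 1: Z₁ = R = 221.0 Ω
Branch 2 (series LC): Z₂ = j(X_L − X_C) = −j28.20 Ω
Parallel: Z = Z₁Z₂/(Z₁+Z₂), |Z| = 27.98 Ω, ∠Z = -82.73°

27.98 Ω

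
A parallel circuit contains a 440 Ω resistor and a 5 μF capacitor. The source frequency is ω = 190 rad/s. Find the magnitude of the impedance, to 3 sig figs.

406 Ω

X_C = 1/(ωC) = 1050 Ω
Parallel: admittances add. Y = 1/R + jωC
Y = (0.00227 + j0.000950) S
|Y| = 0.00246 S → |Z| = 1/|Y| = 406 Ω, ∠Z = −∠Y = -22.7°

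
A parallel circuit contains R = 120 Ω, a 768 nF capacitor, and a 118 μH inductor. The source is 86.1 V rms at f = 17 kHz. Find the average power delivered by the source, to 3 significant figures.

ω = 2πf = 106800 rad/s
X_L = ωL = 12.6 Ω
X_C = 1/(ωC) = 12.2 Ω
Parallel: admittances add. Y = 1/R + 1/(jωL) + jωC
Y = (0.00833 + j0.00269) S
|Y| = 0.00876 S → |Z| = 1/|Y| = 114 Ω, ∠Z = −∠Y = -17.9°
I = V/|Z| = 754 mA
P = VI cos φ = 86.1 × 0.754 × cos(-17.9°) = 61.8 W

61.8 W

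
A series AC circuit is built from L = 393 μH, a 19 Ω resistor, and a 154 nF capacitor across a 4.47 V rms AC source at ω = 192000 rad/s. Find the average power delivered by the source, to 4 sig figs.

181.3 mW

X_L = ωL = 75.46 Ω
X_C = 1/(ωC) = 33.82 Ω
Net reactance X = X_L − X_C = 41.64 Ω
Z = 19.00 + j41.64 Ω
|Z| = √(19.00² + 41.64²) = 45.77 Ω
∠Z = arctan(41.64/19.00) = 65.47°
I = V/|Z| = 97.67 mA
P = VI cos φ = 4.47 × 0.09767 × cos(65.47°) = 181.3 mW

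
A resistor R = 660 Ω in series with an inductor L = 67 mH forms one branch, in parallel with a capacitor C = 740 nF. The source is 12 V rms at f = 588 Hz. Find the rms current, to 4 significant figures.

31.21 mA

ω = 2πf = 3695 rad/s
X_L = ωL = 247.5 Ω
X_C = 1/(ωC) = 365.8 Ω
Branch 1 (R+jX_L): Z₁ = 660.0 + j247.5 Ω, |Z₁| = 704.9 Ω
Branch 2 (−jX_C): Z₂ = −j365.8 Ω
Parallel: Z = Z₁Z₂/(Z₁+Z₂), |Z| = 384.5 Ω, ∠Z = -59.28°
I = V/|Z| = 12/384.5 = 31.21 mA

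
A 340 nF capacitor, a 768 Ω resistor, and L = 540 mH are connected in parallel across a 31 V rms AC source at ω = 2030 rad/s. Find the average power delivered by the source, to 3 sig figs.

X_L = ωL = 1100 Ω
X_C = 1/(ωC) = 1450 Ω
Parallel: admittances add. Y = 1/R + 1/(jωL) + jωC
Y = (0.00130 − j0.000222) S
|Y| = 0.00132 S → |Z| = 1/|Y| = 757 Ω, ∠Z = −∠Y = 9.68°
I = V/|Z| = 40.9 mA
P = VI cos φ = 31 × 0.0409 × cos(9.68°) = 1.25 W

1.25 W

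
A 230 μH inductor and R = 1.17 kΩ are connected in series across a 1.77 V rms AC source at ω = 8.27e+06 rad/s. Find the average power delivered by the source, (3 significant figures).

X_L = ωL = 1900 Ω
Z = 1170 + j1900 Ω
|Z| = √(1170² + 1900²) = 2230 Ω
∠Z = arctan(1900/1170) = 58.4°
I = V/|Z| = 793 μA
P = VI cos φ = 1.77 × 0.000793 × cos(58.4°) = 735 μW

735 μW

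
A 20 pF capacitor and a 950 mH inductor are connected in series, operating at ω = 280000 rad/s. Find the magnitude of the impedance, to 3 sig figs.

87400 Ω

X_L = ωL = 266000 Ω
X_C = 1/(ωC) = 179000 Ω
Net reactance X = X_L − X_C = 87400 Ω
Z = j87400 Ω
|Z| = √(0² + 87400²) = 87400 Ω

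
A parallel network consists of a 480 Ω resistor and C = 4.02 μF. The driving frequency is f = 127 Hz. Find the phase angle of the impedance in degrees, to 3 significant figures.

-57.0°

ω = 2πf = 798.0 rad/s
X_C = 1/(ωC) = 312 Ω
Parallel: admittances add. Y = 1/R + jωC
Y = (0.00208 + j0.00321) S
|Y| = 0.00382 S → |Z| = 1/|Y| = 261 Ω, ∠Z = −∠Y = -57.0°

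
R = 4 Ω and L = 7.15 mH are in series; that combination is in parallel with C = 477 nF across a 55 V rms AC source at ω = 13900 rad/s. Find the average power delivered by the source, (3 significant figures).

X_L = ωL = 99.4 Ω
X_C = 1/(ωC) = 151 Ω
Branch 1 (R+jX_L): Z₁ = 4.00 + j99.4 Ω, |Z₁| = 99.5 Ω
Branch 2 (−jX_C): Z₂ = −j151 Ω
Parallel: Z = Z₁Z₂/(Z₁+Z₂), |Z| = 291 Ω, ∠Z = 83.2°
I = V/|Z| = 189 mA
P = VI cos φ = 55 × 0.189 × cos(83.2°) = 1.22 W

1.22 W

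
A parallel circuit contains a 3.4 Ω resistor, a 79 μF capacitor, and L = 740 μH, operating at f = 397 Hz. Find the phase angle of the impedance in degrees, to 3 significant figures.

49.5°

ω = 2πf = 2494 rad/s
X_L = ωL = 1.85 Ω
X_C = 1/(ωC) = 5.07 Ω
Parallel: admittances add. Y = 1/R + 1/(jωL) + jωC
Y = (0.294 − j0.345) S
|Y| = 0.453 S → |Z| = 1/|Y| = 2.21 Ω, ∠Z = −∠Y = 49.5°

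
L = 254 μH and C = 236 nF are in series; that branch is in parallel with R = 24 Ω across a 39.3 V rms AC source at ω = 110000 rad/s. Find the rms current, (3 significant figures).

4.06 A

X_L = ωL = 27.9 Ω
X_C = 1/(ωC) = 38.5 Ω
Branch 1: Z₁ = R = 24.0 Ω
Branch 2 (series LC): Z₂ = j(X_L − X_C) = −j10.6 Ω
Parallel: Z = Z₁Z₂/(Z₁+Z₂), |Z| = 9.68 Ω, ∠Z = -66.2°
I = V/|Z| = 39.3/9.68 = 4.06 A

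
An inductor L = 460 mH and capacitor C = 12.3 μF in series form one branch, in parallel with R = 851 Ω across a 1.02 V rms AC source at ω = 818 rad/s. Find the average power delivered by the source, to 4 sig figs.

X_L = ωL = 376.3 Ω
X_C = 1/(ωC) = 99.39 Ω
Branch 1: Z₁ = R = 851.0 Ω
Branch 2 (series LC): Z₂ = j(X_L − X_C) = j276.9 Ω
Parallel: Z = Z₁Z₂/(Z₁+Z₂), |Z| = 263.3 Ω, ∠Z = 71.98°
I = V/|Z| = 3.874 mA
P = VI cos φ = 1.02 × 0.003874 × cos(71.98°) = 1.223 mW

1.223 mW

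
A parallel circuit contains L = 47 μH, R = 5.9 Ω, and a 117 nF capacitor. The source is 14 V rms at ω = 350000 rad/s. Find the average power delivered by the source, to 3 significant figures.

33.2 W

X_L = ωL = 16.4 Ω
X_C = 1/(ωC) = 24.4 Ω
Parallel: admittances add. Y = 1/R + 1/(jωL) + jωC
Y = (0.169 − j0.0198) S
|Y| = 0.171 S → |Z| = 1/|Y| = 5.86 Ω, ∠Z = −∠Y = 6.68°
I = V/|Z| = 2.39 A
P = VI cos φ = 14 × 2.39 × cos(6.68°) = 33.2 W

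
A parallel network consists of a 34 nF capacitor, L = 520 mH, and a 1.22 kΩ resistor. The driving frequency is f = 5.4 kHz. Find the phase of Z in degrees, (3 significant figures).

ω = 2πf = 33930 rad/s
X_L = ωL = 17600 Ω
X_C = 1/(ωC) = 867 Ω
Parallel: admittances add. Y = 1/R + 1/(jωL) + jωC
Y = (0.000820 + j0.00110) S
|Y| = 0.00137 S → |Z| = 1/|Y| = 730 Ω, ∠Z = −∠Y = -53.2°

-53.2°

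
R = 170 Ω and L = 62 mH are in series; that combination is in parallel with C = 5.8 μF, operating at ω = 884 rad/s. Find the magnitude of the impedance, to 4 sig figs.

X_L = ωL = 54.81 Ω
X_C = 1/(ωC) = 195.0 Ω
Branch 1 (R+jX_L): Z₁ = 170.0 + j54.81 Ω, |Z₁| = 178.6 Ω
Branch 2 (−jX_C): Z₂ = −j195.0 Ω
Parallel: Z = Z₁Z₂/(Z₁+Z₂), |Z| = 158.1 Ω, ∠Z = -32.61°

158.1 Ω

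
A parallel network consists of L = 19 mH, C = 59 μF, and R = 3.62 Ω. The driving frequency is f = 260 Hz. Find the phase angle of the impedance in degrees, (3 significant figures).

-13.1°

ω = 2πf = 1634 rad/s
X_L = ωL = 31.0 Ω
X_C = 1/(ωC) = 10.4 Ω
Parallel: admittances add. Y = 1/R + 1/(jωL) + jωC
Y = (0.276 + j0.0642) S
|Y| = 0.284 S → |Z| = 1/|Y| = 3.53 Ω, ∠Z = −∠Y = -13.1°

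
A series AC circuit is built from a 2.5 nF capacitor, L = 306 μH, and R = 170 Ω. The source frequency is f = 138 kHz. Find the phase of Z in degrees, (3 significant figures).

-49.1°

ω = 2πf = 867100 rad/s
X_L = ωL = 265 Ω
X_C = 1/(ωC) = 461 Ω
Net reactance X = X_L − X_C = -196 Ω
Z = 170 − j196 Ω
|Z| = √(170² + 196²) = 259 Ω
∠Z = arctan(-196/170) = -49.1°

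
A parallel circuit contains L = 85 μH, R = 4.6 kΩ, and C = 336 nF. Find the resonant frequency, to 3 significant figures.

29.8 kHz

ω₀ = 1/√(LC) = 1/√(8.5e-05 × 3.36e-07) = 187100 rad/s
f₀ = ω₀/(2π) = 29.8 kHz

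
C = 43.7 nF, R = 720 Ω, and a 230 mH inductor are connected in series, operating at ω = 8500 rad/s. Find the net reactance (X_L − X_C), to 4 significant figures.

-737.2 Ω

X_L = ωL = 1955 Ω
X_C = 1/(ωC) = 2692 Ω
X = 1955 − 2692 = -737.2 Ω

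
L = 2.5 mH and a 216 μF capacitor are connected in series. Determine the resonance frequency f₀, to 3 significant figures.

ω₀ = 1/√(LC) = 1/√(0.0025 × 0.000216) = 1361 rad/s
f₀ = ω₀/(2π) = 217 Hz

217 Hz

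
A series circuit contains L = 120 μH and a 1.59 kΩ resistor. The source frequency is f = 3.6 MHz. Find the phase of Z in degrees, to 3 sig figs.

ω = 2πf = 2.262e+07 rad/s
X_L = ωL = 2710 Ω
Z = 1590 + j2710 Ω
|Z| = √(1590² + 2710²) = 3150 Ω
∠Z = arctan(2710/1590) = 59.6°

59.6°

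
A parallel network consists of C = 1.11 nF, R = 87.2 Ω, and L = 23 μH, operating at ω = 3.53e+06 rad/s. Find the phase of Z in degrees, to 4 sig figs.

X_L = ωL = 81.19 Ω
X_C = 1/(ωC) = 255.2 Ω
Parallel: admittances add. Y = 1/R + 1/(jωL) + jωC
Y = (0.01147 − j0.008398) S
|Y| = 0.01421 S → |Z| = 1/|Y| = 70.35 Ω, ∠Z = −∠Y = 36.22°

36.22°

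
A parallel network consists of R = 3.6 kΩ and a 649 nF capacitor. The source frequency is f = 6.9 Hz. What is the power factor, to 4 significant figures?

0.9949

ω = 2πf = 43.35 rad/s
X_C = 1/(ωC) = 35540 Ω
Parallel: admittances add. Y = 1/R + jωC
Y = (0.0002778 + j2.814e-05) S
|Y| = 0.0002792 S → |Z| = 1/|Y| = 3582 Ω, ∠Z = −∠Y = -5.784°
cos φ = cos(-5.784°) = 0.9949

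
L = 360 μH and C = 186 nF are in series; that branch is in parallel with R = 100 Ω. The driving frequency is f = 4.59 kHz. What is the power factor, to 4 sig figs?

0.8695

ω = 2πf = 28840 rad/s
X_L = ωL = 10.38 Ω
X_C = 1/(ωC) = 186.4 Ω
Branch 1: Z₁ = R = 100.0 Ω
Branch 2 (series LC): Z₂ = j(X_L − X_C) = −j176.0 Ω
Parallel: Z = Z₁Z₂/(Z₁+Z₂), |Z| = 86.95 Ω, ∠Z = -29.60°
cos φ = cos(-29.60°) = 0.8695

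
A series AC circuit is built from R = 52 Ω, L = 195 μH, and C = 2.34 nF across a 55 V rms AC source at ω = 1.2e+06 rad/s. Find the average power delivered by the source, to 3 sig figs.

X_L = ωL = 234 Ω
X_C = 1/(ωC) = 356 Ω
Net reactance X = X_L − X_C = -122 Ω
Z = 52.0 − j122 Ω
|Z| = √(52.0² + 122²) = 133 Ω
∠Z = arctan(-122/52.0) = -66.9°
I = V/|Z| = 414 mA
P = VI cos φ = 55 × 0.414 × cos(-66.9°) = 8.93 W

8.93 W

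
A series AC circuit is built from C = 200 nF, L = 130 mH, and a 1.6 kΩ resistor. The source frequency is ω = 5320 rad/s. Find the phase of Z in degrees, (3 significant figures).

-8.82°

X_L = ωL = 692 Ω
X_C = 1/(ωC) = 940 Ω
Net reactance X = X_L − X_C = -248 Ω
Z = 1600 − j248 Ω
|Z| = √(1600² + 248²) = 1620 Ω
∠Z = arctan(-248/1600) = -8.82°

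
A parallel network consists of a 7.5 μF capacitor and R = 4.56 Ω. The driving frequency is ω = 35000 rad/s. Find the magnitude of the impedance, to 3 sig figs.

X_C = 1/(ωC) = 3.81 Ω
Parallel: admittances add. Y = 1/R + jωC
Y = (0.219 + j0.263) S
|Y| = 0.342 S → |Z| = 1/|Y| = 2.92 Ω, ∠Z = −∠Y = -50.1°

2.92 Ω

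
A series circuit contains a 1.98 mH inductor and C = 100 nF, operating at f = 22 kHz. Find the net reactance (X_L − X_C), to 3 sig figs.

201 Ω

ω = 2πf = 138200 rad/s
X_L = ωL = 274 Ω
X_C = 1/(ωC) = 72.3 Ω
X = 274 − 72.3 = 201 Ω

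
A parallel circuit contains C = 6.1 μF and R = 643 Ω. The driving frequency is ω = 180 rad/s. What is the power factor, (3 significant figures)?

X_C = 1/(ωC) = 911 Ω
Parallel: admittances add. Y = 1/R + jωC
Y = (0.00156 + j0.00110) S
|Y| = 0.00190 S → |Z| = 1/|Y| = 525 Ω, ∠Z = −∠Y = -35.2°
cos φ = cos(-35.2°) = 0.817

0.817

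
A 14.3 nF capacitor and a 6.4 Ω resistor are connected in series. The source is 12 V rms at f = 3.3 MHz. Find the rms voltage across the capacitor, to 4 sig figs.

5.594 V

ω = 2πf = 2.073e+07 rad/s
X_C = 1/(ωC) = 3.373 Ω
Z = 6.400 − j3.373 Ω
|Z| = √(6.400² + 3.373²) = 7.234 Ω
I = V/|Z| = 1.659 A
V_C = I·|Z_C| = 1.659 × 3.373 = 5.594 V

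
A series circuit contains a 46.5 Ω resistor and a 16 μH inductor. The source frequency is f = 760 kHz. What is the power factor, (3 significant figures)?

ω = 2πf = 4.775e+06 rad/s
X_L = ωL = 76.4 Ω
Z = 46.5 + j76.4 Ω
|Z| = √(46.5² + 76.4²) = 89.4 Ω
∠Z = arctan(76.4/46.5) = 58.7°
cos φ = cos(58.7°) = 0.520

0.520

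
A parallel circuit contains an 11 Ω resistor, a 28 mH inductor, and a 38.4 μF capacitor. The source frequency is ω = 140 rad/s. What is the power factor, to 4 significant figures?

X_L = ωL = 3.920 Ω
X_C = 1/(ωC) = 186.0 Ω
Parallel: admittances add. Y = 1/R + 1/(jωL) + jωC
Y = (0.09091 − j0.2497) S
|Y| = 0.2658 S → |Z| = 1/|Y| = 3.763 Ω, ∠Z = −∠Y = 70.00°
cos φ = cos(70.00°) = 0.3421

0.3421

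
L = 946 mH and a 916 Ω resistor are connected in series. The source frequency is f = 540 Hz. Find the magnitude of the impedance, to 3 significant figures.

3340 Ω

ω = 2πf = 3393 rad/s
X_L = ωL = 3210 Ω
Z = 916 + j3210 Ω
|Z| = √(916² + 3210²) = 3340 Ω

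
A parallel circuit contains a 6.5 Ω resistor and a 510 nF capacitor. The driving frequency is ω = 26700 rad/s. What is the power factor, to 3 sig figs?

0.996

X_C = 1/(ωC) = 73.4 Ω
Parallel: admittances add. Y = 1/R + jωC
Y = (0.154 + j0.0136) S
|Y| = 0.154 S → |Z| = 1/|Y| = 6.47 Ω, ∠Z = −∠Y = -5.06°
cos φ = cos(-5.06°) = 0.996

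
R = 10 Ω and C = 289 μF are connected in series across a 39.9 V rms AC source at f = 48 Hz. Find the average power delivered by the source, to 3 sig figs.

68.7 W

ω = 2πf = 301.6 rad/s
X_C = 1/(ωC) = 11.5 Ω
Z = 10.0 − j11.5 Ω
|Z| = √(10.0² + 11.5²) = 15.2 Ω
∠Z = arctan(-11.5/10.0) = -48.9°
I = V/|Z| = 2.62 A
P = VI cos φ = 39.9 × 2.62 × cos(-48.9°) = 68.7 W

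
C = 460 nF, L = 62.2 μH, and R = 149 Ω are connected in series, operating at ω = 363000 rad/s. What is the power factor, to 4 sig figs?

X_L = ωL = 22.58 Ω
X_C = 1/(ωC) = 5.989 Ω
Net reactance X = X_L − X_C = 16.59 Ω
Z = 149.0 + j16.59 Ω
|Z| = √(149.0² + 16.59²) = 149.9 Ω
∠Z = arctan(16.59/149.0) = 6.353°
cos φ = cos(6.353°) = 0.9939

0.9939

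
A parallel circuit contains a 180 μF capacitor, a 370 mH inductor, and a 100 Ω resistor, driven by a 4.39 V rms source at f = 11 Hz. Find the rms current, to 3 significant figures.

125 mA

ω = 2πf = 69.12 rad/s
X_L = ωL = 25.6 Ω
X_C = 1/(ωC) = 80.4 Ω
Parallel: admittances add. Y = 1/R + 1/(jωL) + jωC
Y = (0.0100 − j0.0267) S
|Y| = 0.0285 S → |Z| = 1/|Y| = 35.1 Ω, ∠Z = −∠Y = 69.4°
I = V/|Z| = 4.39/35.1 = 125 mA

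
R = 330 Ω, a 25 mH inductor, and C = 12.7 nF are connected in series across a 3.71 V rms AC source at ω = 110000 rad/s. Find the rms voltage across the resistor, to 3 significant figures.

0.594 V

X_L = ωL = 2750 Ω
X_C = 1/(ωC) = 716 Ω
Net reactance X = X_L − X_C = 2030 Ω
Z = 330 + j2030 Ω
|Z| = √(330² + 2030²) = 2060 Ω
I = V/|Z| = 1.80 mA
V_R = I·|Z_R| = 0.00180 × 330 = 0.594 V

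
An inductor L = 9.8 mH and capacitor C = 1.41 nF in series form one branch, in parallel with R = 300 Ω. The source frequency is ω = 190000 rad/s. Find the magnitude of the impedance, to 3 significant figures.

296 Ω

X_L = ωL = 1860 Ω
X_C = 1/(ωC) = 3730 Ω
Branch 1: Z₁ = R = 300 Ω
Branch 2 (series LC): Z₂ = j(X_L − X_C) = −j1870 Ω
Parallel: Z = Z₁Z₂/(Z₁+Z₂), |Z| = 296 Ω, ∠Z = -9.11°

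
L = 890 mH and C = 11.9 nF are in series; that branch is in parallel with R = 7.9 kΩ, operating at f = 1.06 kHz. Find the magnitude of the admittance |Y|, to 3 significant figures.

ω = 2πf = 6660 rad/s
X_L = ωL = 5930 Ω
X_C = 1/(ωC) = 12600 Ω
Branch 1: Z₁ = R = 7900 Ω
Branch 2 (series LC): Z₂ = j(X_L − X_C) = −j6690 Ω
Parallel: Z = Z₁Z₂/(Z₁+Z₂), |Z| = 5110 Ω, ∠Z = -49.7°
|Y| = 1/|Z| = 196 μS

196 μS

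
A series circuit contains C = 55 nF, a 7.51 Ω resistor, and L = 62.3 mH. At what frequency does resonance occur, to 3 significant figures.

2.72 kHz

ω₀ = 1/√(LC) = 1/√(0.0623 × 5.5e-08) = 17080 rad/s
f₀ = ω₀/(2π) = 2.72 kHz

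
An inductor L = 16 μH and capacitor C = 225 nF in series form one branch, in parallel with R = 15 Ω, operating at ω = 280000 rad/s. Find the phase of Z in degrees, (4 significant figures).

-52.78°

X_L = ωL = 4.480 Ω
X_C = 1/(ωC) = 15.87 Ω
Branch 1: Z₁ = R = 15.00 Ω
Branch 2 (series LC): Z₂ = j(X_L − X_C) = −j11.39 Ω
Parallel: Z = Z₁Z₂/(Z₁+Z₂), |Z| = 9.073 Ω, ∠Z = -52.78°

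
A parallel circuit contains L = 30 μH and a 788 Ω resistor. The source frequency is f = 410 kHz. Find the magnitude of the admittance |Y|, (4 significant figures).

13.00 mS

ω = 2πf = 2.576e+06 rad/s
X_L = ωL = 77.28 Ω
Parallel: admittances add. Y = 1/R + 1/(jωL)
Y = (0.001269 − j0.01294) S
|Y| = 0.01300 S → |Z| = 1/|Y| = 76.91 Ω, ∠Z = −∠Y = 84.40°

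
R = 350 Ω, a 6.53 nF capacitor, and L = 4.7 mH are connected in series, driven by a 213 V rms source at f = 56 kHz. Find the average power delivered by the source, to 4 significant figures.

9.880 W

ω = 2πf = 351900 rad/s
X_L = ωL = 1654 Ω
X_C = 1/(ωC) = 435.2 Ω
Net reactance X = X_L − X_C = 1219 Ω
Z = 350.0 + j1219 Ω
|Z| = √(350.0² + 1219²) = 1268 Ω
∠Z = arctan(1219/350.0) = 73.97°
I = V/|Z| = 168.0 mA
P = VI cos φ = 213 × 0.1680 × cos(73.97°) = 9.880 W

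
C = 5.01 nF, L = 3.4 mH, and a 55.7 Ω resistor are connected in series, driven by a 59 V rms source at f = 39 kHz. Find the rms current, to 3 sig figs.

ω = 2πf = 245000 rad/s
X_L = ωL = 833 Ω
X_C = 1/(ωC) = 815 Ω
Net reactance X = X_L − X_C = 18.6 Ω
Z = 55.7 + j18.6 Ω
|Z| = √(55.7² + 18.6²) = 58.7 Ω
I = V/|Z| = 59/58.7 = 1.00 A

1.00 A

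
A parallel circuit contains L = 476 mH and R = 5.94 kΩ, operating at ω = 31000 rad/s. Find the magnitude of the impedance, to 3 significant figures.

5510 Ω

X_L = ωL = 14800 Ω
Parallel: admittances add. Y = 1/R + 1/(jωL)
Y = (0.000168 − j6.78e-05) S
|Y| = 0.000181 S → |Z| = 1/|Y| = 5510 Ω, ∠Z = −∠Y = 21.9°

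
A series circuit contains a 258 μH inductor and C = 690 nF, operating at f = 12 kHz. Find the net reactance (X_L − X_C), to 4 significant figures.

ω = 2πf = 75400 rad/s
X_L = ωL = 19.45 Ω
X_C = 1/(ωC) = 19.22 Ω
X = 19.45 − 19.22 = 0.2311 Ω

0.2311 Ω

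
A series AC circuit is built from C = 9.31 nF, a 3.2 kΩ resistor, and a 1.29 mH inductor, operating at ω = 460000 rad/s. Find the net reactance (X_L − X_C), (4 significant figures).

359.9 Ω

X_L = ωL = 593.4 Ω
X_C = 1/(ωC) = 233.5 Ω
X = 593.4 − 233.5 = 359.9 Ω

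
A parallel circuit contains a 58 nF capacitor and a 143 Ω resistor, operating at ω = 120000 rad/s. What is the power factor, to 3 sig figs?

X_C = 1/(ωC) = 144 Ω
Parallel: admittances add. Y = 1/R + jωC
Y = (0.00699 + j0.00696) S
|Y| = 0.00987 S → |Z| = 1/|Y| = 101 Ω, ∠Z = −∠Y = -44.9°
cos φ = cos(-44.9°) = 0.709

0.709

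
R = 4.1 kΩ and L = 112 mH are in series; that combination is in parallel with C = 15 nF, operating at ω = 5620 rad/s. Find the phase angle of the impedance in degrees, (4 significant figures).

-11.32°

X_L = ωL = 629.4 Ω
X_C = 1/(ωC) = 11860 Ω
Branch 1 (R+jX_L): Z₁ = 4100 + j629.4 Ω, |Z₁| = 4148 Ω
Branch 2 (−jX_C): Z₂ = −j11860 Ω
Parallel: Z = Z₁Z₂/(Z₁+Z₂), |Z| = 4115 Ω, ∠Z = -11.32°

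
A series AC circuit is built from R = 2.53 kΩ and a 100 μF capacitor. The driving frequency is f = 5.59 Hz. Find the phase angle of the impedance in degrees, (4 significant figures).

-6.421°

ω = 2πf = 35.12 rad/s
X_C = 1/(ωC) = 284.7 Ω
Z = 2530 − j284.7 Ω
|Z| = √(2530² + 284.7²) = 2546 Ω
∠Z = arctan(-284.7/2530) = -6.421°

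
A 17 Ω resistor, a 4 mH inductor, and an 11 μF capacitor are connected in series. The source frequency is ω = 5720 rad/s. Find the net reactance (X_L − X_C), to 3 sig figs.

6.99 Ω

X_L = ωL = 22.9 Ω
X_C = 1/(ωC) = 15.9 Ω
X = 22.9 − 15.9 = 6.99 Ω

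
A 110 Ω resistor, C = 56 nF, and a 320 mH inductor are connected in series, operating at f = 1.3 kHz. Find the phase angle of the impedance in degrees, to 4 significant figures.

75.57°

ω = 2πf = 8168 rad/s
X_L = ωL = 2614 Ω
X_C = 1/(ωC) = 2186 Ω
Net reactance X = X_L − X_C = 427.6 Ω
Z = 110.0 + j427.6 Ω
|Z| = √(110.0² + 427.6²) = 441.5 Ω
∠Z = arctan(427.6/110.0) = 75.57°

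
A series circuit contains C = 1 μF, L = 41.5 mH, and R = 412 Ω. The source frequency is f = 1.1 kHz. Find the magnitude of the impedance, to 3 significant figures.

ω = 2πf = 6912 rad/s
X_L = ωL = 287 Ω
X_C = 1/(ωC) = 145 Ω
Net reactance X = X_L − X_C = 142 Ω
Z = 412 + j142 Ω
|Z| = √(412² + 142²) = 436 Ω

436 Ω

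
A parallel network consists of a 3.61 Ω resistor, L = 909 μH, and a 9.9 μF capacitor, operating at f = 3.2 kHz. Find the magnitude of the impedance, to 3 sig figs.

ω = 2πf = 20110 rad/s
X_L = ωL = 18.3 Ω
X_C = 1/(ωC) = 5.02 Ω
Parallel: admittances add. Y = 1/R + 1/(jωL) + jωC
Y = (0.277 + j0.144) S
|Y| = 0.312 S → |Z| = 1/|Y| = 3.20 Ω, ∠Z = −∠Y = -27.5°

3.20 Ω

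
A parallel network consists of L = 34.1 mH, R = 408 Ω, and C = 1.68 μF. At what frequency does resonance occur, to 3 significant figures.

665 Hz

ω₀ = 1/√(LC) = 1/√(0.0341 × 1.68e-06) = 4178 rad/s
f₀ = ω₀/(2π) = 665 Hz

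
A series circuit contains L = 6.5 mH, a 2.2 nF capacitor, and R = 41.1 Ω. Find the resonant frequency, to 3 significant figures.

42.1 kHz

ω₀ = 1/√(LC) = 1/√(0.0065 × 2.2e-09) = 264400 rad/s
f₀ = ω₀/(2π) = 42.1 kHz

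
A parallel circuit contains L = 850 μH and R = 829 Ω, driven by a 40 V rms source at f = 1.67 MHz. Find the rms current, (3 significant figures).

ω = 2πf = 1.049e+07 rad/s
X_L = ωL = 8920 Ω
Parallel: admittances add. Y = 1/R + 1/(jωL)
Y = (0.00121 − j0.000112) S
|Y| = 0.00121 S → |Z| = 1/|Y| = 825 Ω, ∠Z = −∠Y = 5.31°
I = V/|Z| = 40/825 = 48.5 mA

48.5 mA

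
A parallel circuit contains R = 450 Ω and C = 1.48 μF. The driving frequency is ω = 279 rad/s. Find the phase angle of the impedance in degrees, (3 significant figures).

-10.5°

X_C = 1/(ωC) = 2420 Ω
Parallel: admittances add. Y = 1/R + jωC
Y = (0.00222 + j0.000413) S
|Y| = 0.00226 S → |Z| = 1/|Y| = 442 Ω, ∠Z = −∠Y = -10.5°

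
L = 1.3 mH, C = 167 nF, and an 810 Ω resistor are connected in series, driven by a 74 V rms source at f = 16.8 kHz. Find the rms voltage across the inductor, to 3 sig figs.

ω = 2πf = 105600 rad/s
X_L = ωL = 137 Ω
X_C = 1/(ωC) = 56.7 Ω
Net reactance X = X_L − X_C = 80.5 Ω
Z = 810 + j80.5 Ω
|Z| = √(810² + 80.5²) = 814 Ω
I = V/|Z| = 90.9 mA
V_L = I·|Z_L| = 0.0909 × 137 = 12.5 V

12.5 V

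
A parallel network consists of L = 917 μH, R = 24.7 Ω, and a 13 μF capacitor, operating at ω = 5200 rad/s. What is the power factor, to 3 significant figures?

X_L = ωL = 4.77 Ω
X_C = 1/(ωC) = 14.8 Ω
Parallel: admittances add. Y = 1/R + 1/(jωL) + jωC
Y = (0.0405 − j0.142) S
|Y| = 0.148 S → |Z| = 1/|Y| = 6.77 Ω, ∠Z = −∠Y = 74.1°
cos φ = cos(74.1°) = 0.274

0.274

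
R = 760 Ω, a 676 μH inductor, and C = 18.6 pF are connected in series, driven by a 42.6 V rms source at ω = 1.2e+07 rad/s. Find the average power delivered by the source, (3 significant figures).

100 mW

X_L = ωL = 8110 Ω
X_C = 1/(ωC) = 4480 Ω
Net reactance X = X_L − X_C = 3630 Ω
Z = 760 + j3630 Ω
|Z| = √(760² + 3630²) = 3710 Ω
∠Z = arctan(3630/760) = 78.2°
I = V/|Z| = 11.5 mA
P = VI cos φ = 42.6 × 0.0115 × cos(78.2°) = 100 mW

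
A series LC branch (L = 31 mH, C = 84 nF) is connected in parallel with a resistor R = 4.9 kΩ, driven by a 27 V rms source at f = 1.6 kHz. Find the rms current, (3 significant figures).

ω = 2πf = 10050 rad/s
X_L = ωL = 312 Ω
X_C = 1/(ωC) = 1180 Ω
Branch 1: Z₁ = R = 4900 Ω
Branch 2 (series LC): Z₂ = j(X_L − X_C) = −j873 Ω
Parallel: Z = Z₁Z₂/(Z₁+Z₂), |Z| = 859 Ω, ∠Z = -79.9°
I = V/|Z| = 27/859 = 31.4 mA

31.4 mA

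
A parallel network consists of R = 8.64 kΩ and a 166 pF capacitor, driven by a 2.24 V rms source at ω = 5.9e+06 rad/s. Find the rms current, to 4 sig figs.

2.209 mA

X_C = 1/(ωC) = 1021 Ω
Parallel: admittances add. Y = 1/R + jωC
Y = (0.0001157 + j0.0009794) S
|Y| = 0.0009862 S → |Z| = 1/|Y| = 1014 Ω, ∠Z = −∠Y = -83.26°
I = V/|Z| = 2.24/1014 = 2.209 mA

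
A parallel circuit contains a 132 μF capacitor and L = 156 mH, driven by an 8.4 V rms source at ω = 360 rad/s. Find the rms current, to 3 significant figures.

X_L = ωL = 56.2 Ω
X_C = 1/(ωC) = 21.0 Ω
Parallel: admittances add. Y = 1/(jωL) + jωC
Y = (0 + j0.0297) S
|Y| = 0.0297 S → |Z| = 1/|Y| = 33.7 Ω, ∠Z = −∠Y = -90.0°
I = V/|Z| = 8.4/33.7 = 250 mA

250 mA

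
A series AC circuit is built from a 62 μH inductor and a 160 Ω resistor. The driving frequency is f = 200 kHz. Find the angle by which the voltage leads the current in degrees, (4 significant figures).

ω = 2πf = 1.257e+06 rad/s
X_L = ωL = 77.91 Ω
Z = 160.0 + j77.91 Ω
|Z| = √(160.0² + 77.91²) = 178.0 Ω
∠Z = arctan(77.91/160.0) = 25.96°

25.96°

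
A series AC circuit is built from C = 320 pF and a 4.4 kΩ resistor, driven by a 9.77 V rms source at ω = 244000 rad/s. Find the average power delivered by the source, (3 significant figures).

2.29 mW

X_C = 1/(ωC) = 12800 Ω
Z = 4400 − j12800 Ω
|Z| = √(4400² + 12800²) = 13500 Ω
∠Z = arctan(-12800/4400) = -71.0°
I = V/|Z| = 721 μA
P = VI cos φ = 9.77 × 0.000721 × cos(-71.0°) = 2.29 mW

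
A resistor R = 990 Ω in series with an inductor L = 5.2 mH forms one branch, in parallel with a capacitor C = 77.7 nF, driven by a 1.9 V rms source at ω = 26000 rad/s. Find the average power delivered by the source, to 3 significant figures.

3.58 mW

X_L = ωL = 135 Ω
X_C = 1/(ωC) = 495 Ω
Branch 1 (R+jX_L): Z₁ = 990 + j135 Ω, |Z₁| = 999 Ω
Branch 2 (−jX_C): Z₂ = −j495 Ω
Parallel: Z = Z₁Z₂/(Z₁+Z₂), |Z| = 470 Ω, ∠Z = -62.3°
I = V/|Z| = 4.05 mA
P = VI cos φ = 1.9 × 0.00405 × cos(-62.3°) = 3.58 mW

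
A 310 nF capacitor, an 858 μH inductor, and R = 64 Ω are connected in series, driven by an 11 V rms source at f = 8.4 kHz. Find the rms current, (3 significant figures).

ω = 2πf = 52780 rad/s
X_L = ωL = 45.3 Ω
X_C = 1/(ωC) = 61.1 Ω
Net reactance X = X_L − X_C = -15.8 Ω
Z = 64.0 − j15.8 Ω
|Z| = √(64.0² + 15.8²) = 65.9 Ω
I = V/|Z| = 11/65.9 = 167 mA

167 mA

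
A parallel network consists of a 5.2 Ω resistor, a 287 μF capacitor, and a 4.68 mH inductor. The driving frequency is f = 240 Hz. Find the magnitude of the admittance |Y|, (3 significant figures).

349 mS

ω = 2πf = 1508 rad/s
X_L = ωL = 7.06 Ω
X_C = 1/(ωC) = 2.31 Ω
Parallel: admittances add. Y = 1/R + 1/(jωL) + jωC
Y = (0.192 + j0.291) S
|Y| = 0.349 S → |Z| = 1/|Y| = 2.87 Ω, ∠Z = −∠Y = -56.5°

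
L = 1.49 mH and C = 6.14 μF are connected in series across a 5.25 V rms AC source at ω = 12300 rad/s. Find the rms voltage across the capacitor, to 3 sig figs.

13.7 V

X_L = ωL = 18.3 Ω
X_C = 1/(ωC) = 13.2 Ω
Net reactance X = X_L − X_C = 5.09 Ω
Z = j5.09 Ω
|Z| = √(0² + 5.09²) = 5.09 Ω
I = V/|Z| = 1.03 A
V_C = I·|Z_C| = 1.03 × 13.2 = 13.7 V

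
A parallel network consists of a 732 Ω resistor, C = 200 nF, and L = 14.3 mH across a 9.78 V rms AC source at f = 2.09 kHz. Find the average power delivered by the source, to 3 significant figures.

131 mW

ω = 2πf = 13130 rad/s
X_L = ωL = 188 Ω
X_C = 1/(ωC) = 381 Ω
Parallel: admittances add. Y = 1/R + 1/(jωL) + jωC
Y = (0.00137 − j0.00270) S
|Y| = 0.00302 S → |Z| = 1/|Y| = 331 Ω, ∠Z = −∠Y = 63.2°
I = V/|Z| = 29.6 mA
P = VI cos φ = 9.78 × 0.0296 × cos(63.2°) = 131 mW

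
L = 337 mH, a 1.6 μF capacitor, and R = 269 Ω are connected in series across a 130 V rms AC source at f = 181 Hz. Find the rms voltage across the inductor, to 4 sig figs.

157.5 V

ω = 2πf = 1137 rad/s
X_L = ωL = 383.3 Ω
X_C = 1/(ωC) = 549.6 Ω
Net reactance X = X_L − X_C = -166.3 Ω
Z = 269.0 − j166.3 Ω
|Z| = √(269.0² + 166.3²) = 316.3 Ω
I = V/|Z| = 411.1 mA
V_L = I·|Z_L| = 0.4111 × 383.3 = 157.5 V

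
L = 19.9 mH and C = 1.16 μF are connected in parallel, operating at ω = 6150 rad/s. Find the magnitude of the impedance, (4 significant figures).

X_L = ωL = 122.4 Ω
X_C = 1/(ωC) = 140.2 Ω
Parallel: admittances add. Y = 1/(jωL) + jωC
Y = (0 − j0.001037) S
|Y| = 0.001037 S → |Z| = 1/|Y| = 964.4 Ω, ∠Z = −∠Y = 90.00°

964.4 Ω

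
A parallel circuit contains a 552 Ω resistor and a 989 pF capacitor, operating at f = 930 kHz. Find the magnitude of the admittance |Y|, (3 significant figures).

ω = 2πf = 5.843e+06 rad/s
X_C = 1/(ωC) = 173 Ω
Parallel: admittances add. Y = 1/R + jωC
Y = (0.00181 + j0.00578) S
|Y| = 0.00606 S → |Z| = 1/|Y| = 165 Ω, ∠Z = −∠Y = -72.6°

6.06 mS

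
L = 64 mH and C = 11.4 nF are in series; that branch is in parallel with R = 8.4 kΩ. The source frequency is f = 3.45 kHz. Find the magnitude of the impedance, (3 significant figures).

ω = 2πf = 21680 rad/s
X_L = ωL = 1390 Ω
X_C = 1/(ωC) = 4050 Ω
Branch 1: Z₁ = R = 8400 Ω
Branch 2 (series LC): Z₂ = j(X_L − X_C) = −j2660 Ω
Parallel: Z = Z₁Z₂/(Z₁+Z₂), |Z| = 2540 Ω, ∠Z = -72.4°

2540 Ω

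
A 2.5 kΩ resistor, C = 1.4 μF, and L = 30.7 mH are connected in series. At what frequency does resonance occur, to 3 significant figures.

768 Hz

ω₀ = 1/√(LC) = 1/√(0.0307 × 1.4e-06) = 4824 rad/s
f₀ = ω₀/(2π) = 768 Hz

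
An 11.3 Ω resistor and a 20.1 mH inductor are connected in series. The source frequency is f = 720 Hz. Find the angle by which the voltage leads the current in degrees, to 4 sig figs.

ω = 2πf = 4524 rad/s
X_L = ωL = 90.93 Ω
Z = 11.30 + j90.93 Ω
|Z| = √(11.30² + 90.93²) = 91.63 Ω
∠Z = arctan(90.93/11.30) = 82.92°

82.92°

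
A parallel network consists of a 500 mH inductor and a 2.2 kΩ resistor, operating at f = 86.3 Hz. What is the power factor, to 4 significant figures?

0.1223

ω = 2πf = 542.2 rad/s
X_L = ωL = 271.1 Ω
Parallel: admittances add. Y = 1/R + 1/(jωL)
Y = (0.0004545 − j0.003688) S
|Y| = 0.003716 S → |Z| = 1/|Y| = 269.1 Ω, ∠Z = −∠Y = 82.97°
cos φ = cos(82.97°) = 0.1223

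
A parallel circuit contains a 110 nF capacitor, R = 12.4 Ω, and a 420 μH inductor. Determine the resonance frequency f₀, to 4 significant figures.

ω₀ = 1/√(LC) = 1/√(0.00042 × 1.1e-07) = 147100 rad/s
f₀ = ω₀/(2π) = 23.42 kHz

23.42 kHz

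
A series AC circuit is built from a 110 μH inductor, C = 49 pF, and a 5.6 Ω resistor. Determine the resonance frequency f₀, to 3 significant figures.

ω₀ = 1/√(LC) = 1/√(0.00011 × 4.9e-11) = 1.362e+07 rad/s
f₀ = ω₀/(2π) = 2.17 MHz

2.17 MHz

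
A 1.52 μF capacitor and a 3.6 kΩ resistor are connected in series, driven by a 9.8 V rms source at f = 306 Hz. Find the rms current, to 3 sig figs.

ω = 2πf = 1923 rad/s
X_C = 1/(ωC) = 342 Ω
Z = 3600 − j342 Ω
|Z| = √(3600² + 342²) = 3620 Ω
I = V/|Z| = 9.8/3620 = 2.71 mA

2.71 mA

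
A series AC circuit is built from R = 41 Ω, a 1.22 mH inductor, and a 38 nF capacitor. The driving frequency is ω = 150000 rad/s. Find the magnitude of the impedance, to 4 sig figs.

X_L = ωL = 183.0 Ω
X_C = 1/(ωC) = 175.4 Ω
Net reactance X = X_L − X_C = 7.561 Ω
Z = 41.00 + j7.561 Ω
|Z| = √(41.00² + 7.561²) = 41.69 Ω

41.69 Ω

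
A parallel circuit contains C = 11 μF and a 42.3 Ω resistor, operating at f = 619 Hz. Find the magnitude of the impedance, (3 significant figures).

20.5 Ω

ω = 2πf = 3889 rad/s
X_C = 1/(ωC) = 23.4 Ω
Parallel: admittances add. Y = 1/R + jωC
Y = (0.0236 + j0.0428) S
|Y| = 0.0489 S → |Z| = 1/|Y| = 20.5 Ω, ∠Z = −∠Y = -61.1°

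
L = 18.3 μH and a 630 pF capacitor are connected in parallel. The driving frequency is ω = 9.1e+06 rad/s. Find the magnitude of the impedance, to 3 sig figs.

3680 Ω

X_L = ωL = 167 Ω
X_C = 1/(ωC) = 174 Ω
Parallel: admittances add. Y = 1/(jωL) + jωC
Y = (0 − j0.000272) S
|Y| = 0.000272 S → |Z| = 1/|Y| = 3680 Ω, ∠Z = −∠Y = 90.0°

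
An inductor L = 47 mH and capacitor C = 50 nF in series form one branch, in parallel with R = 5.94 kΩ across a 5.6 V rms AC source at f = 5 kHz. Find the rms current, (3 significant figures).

ω = 2πf = 31420 rad/s
X_L = ωL = 1480 Ω
X_C = 1/(ωC) = 637 Ω
Branch 1: Z₁ = R = 5940 Ω
Branch 2 (series LC): Z₂ = j(X_L − X_C) = j840 Ω
Parallel: Z = Z₁Z₂/(Z₁+Z₂), |Z| = 832 Ω, ∠Z = 82.0°
I = V/|Z| = 5.6/832 = 6.73 mA

6.73 mA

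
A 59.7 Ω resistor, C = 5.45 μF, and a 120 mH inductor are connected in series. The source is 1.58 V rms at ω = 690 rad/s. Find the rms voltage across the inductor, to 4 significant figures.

X_L = ωL = 82.80 Ω
X_C = 1/(ωC) = 265.9 Ω
Net reactance X = X_L − X_C = -183.1 Ω
Z = 59.70 − j183.1 Ω
|Z| = √(59.70² + 183.1²) = 192.6 Ω
I = V/|Z| = 8.203 mA
V_L = I·|Z_L| = 0.008203 × 82.80 = 0.6792 V

0.6792 V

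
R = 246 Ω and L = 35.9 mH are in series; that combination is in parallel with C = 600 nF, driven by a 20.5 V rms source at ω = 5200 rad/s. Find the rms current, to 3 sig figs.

58.0 mA

X_L = ωL = 187 Ω
X_C = 1/(ωC) = 321 Ω
Branch 1 (R+jX_L): Z₁ = 246 + j187 Ω, |Z₁| = 309 Ω
Branch 2 (−jX_C): Z₂ = −j321 Ω
Parallel: Z = Z₁Z₂/(Z₁+Z₂), |Z| = 353 Ω, ∠Z = -24.3°
I = V/|Z| = 20.5/353 = 58.0 mA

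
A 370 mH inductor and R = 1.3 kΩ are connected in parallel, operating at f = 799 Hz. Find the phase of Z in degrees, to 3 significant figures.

35.0°

ω = 2πf = 5020 rad/s
X_L = ωL = 1860 Ω
Parallel: admittances add. Y = 1/R + 1/(jωL)
Y = (0.000769 − j0.000538) S
|Y| = 0.000939 S → |Z| = 1/|Y| = 1070 Ω, ∠Z = −∠Y = 35.0°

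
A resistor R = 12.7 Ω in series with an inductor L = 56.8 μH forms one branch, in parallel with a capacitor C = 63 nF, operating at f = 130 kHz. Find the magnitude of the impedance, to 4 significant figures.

ω = 2πf = 816800 rad/s
X_L = ωL = 46.40 Ω
X_C = 1/(ωC) = 19.43 Ω
Branch 1 (R+jX_L): Z₁ = 12.70 + j46.40 Ω, |Z₁| = 48.10 Ω
Branch 2 (−jX_C): Z₂ = −j19.43 Ω
Parallel: Z = Z₁Z₂/(Z₁+Z₂), |Z| = 31.36 Ω, ∠Z = -80.09°

31.36 Ω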